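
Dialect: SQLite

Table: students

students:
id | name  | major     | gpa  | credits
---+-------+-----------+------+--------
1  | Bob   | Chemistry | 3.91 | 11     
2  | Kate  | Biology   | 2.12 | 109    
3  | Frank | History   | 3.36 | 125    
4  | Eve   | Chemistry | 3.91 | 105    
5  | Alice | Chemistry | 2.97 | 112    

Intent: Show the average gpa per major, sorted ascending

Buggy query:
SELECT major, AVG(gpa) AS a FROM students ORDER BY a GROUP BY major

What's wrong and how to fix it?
Bug: ORDER BY appears before GROUP BY; SQL clause order requires GROUP BY first

Fix: Move ORDER BY to the end, after GROUP BY

Corrected query:
SELECT major, AVG(gpa) AS a FROM students GROUP BY major ORDER BY a

Result:
major     | a       
----------+---------
Biology   | 2.12    
History   | 3.36    
Chemistry | 3.596667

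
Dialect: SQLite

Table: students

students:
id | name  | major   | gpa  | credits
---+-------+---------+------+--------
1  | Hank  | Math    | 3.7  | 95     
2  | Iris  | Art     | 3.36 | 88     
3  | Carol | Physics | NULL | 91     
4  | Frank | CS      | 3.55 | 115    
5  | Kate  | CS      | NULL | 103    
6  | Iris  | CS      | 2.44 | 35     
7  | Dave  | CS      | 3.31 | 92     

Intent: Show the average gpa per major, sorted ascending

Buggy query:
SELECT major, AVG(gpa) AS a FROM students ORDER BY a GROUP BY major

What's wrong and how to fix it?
Bug: ORDER BY appears before GROUP BY; SQL clause order requires GROUP BY first

Fix: Move ORDER BY to the end, after GROUP BY

Corrected query:
SELECT major, AVG(gpa) AS a FROM students GROUP BY major ORDER BY a

Result:
major   | a   
--------+-----
Physics | NULL
CS      | 3.1 
Art     | 3.36
Math    | 3.7 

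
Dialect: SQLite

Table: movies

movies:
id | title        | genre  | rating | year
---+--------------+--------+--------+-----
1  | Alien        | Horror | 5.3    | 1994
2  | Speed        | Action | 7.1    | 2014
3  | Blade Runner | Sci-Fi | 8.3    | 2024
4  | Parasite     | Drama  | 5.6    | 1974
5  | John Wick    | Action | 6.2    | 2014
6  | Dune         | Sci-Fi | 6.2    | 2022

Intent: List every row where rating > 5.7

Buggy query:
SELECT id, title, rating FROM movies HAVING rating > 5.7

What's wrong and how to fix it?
Bug: HAVING filters the output of aggregation, but this query has no GROUP BY and no aggregate functions, so SQLite rejects it (HAVING clause on a non-aggregate query); the condition here is per row

Fix: Replace HAVING with WHERE since the condition applies to individual rows

Corrected query:
SELECT id, title, rating FROM movies WHERE rating > 5.7

Result:
id | title        | rating
---+--------------+-------
2  | Speed        | 7.1   
3  | Blade Runner | 8.3   
5  | John Wick    | 6.2   
6  | Dune         | 6.2   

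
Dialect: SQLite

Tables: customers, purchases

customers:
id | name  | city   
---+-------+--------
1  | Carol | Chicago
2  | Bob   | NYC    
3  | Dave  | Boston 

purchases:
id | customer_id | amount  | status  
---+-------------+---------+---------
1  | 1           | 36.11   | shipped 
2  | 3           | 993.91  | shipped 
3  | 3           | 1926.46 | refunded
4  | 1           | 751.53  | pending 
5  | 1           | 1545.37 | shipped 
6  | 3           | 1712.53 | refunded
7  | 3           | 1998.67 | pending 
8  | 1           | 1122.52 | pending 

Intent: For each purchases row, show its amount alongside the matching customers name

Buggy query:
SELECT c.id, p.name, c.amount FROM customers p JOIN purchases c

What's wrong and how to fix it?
Bug: Missing join condition: each purchases row is matched to all customers rows instead of just its own

Fix: Specify the join condition linking the foreign key to the parent id

Corrected query:
SELECT c.id, p.name, c.amount FROM customers p JOIN purchases c ON c.customer_id = p.id

Result:
id | name  | amount 
---+-------+--------
1  | Carol | 36.11  
2  | Dave  | 993.91 
3  | Dave  | 1926.46
4  | Carol | 751.53 
5  | Carol | 1545.37
6  | Dave  | 1712.53
7  | Dave  | 1998.67
8  | Carol | 1122.52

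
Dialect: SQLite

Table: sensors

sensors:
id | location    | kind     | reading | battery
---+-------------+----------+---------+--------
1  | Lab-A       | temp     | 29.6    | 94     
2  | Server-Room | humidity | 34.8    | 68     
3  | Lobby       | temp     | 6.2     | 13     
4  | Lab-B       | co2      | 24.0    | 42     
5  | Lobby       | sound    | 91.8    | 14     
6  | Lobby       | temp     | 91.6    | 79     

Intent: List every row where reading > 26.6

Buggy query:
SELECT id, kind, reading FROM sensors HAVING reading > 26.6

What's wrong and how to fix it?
Bug: HAVING filters the output of aggregation, but this query has no GROUP BY and no aggregate functions, so SQLite rejects it (HAVING clause on a non-aggregate query); the condition here is per row

Fix: Replace HAVING with WHERE since the condition applies to individual rows

Corrected query:
SELECT id, kind, reading FROM sensors WHERE reading > 26.6

Result:
id | kind     | reading
---+----------+--------
1  | temp     | 29.6   
2  | humidity | 34.8   
5  | sound    | 91.8   
6  | temp     | 91.6   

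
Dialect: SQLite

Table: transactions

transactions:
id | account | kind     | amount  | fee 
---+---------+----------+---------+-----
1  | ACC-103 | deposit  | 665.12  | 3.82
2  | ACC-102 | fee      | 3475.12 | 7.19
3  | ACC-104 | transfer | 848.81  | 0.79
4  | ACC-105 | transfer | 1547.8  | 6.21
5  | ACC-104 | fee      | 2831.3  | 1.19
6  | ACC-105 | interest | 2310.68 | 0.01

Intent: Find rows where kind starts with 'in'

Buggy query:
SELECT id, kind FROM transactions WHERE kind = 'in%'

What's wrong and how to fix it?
Bug: '=' compares the literal string including the % character; pattern matching needs LIKE

Fix: Use LIKE for wildcard pattern matching

Corrected query:
SELECT id, kind FROM transactions WHERE kind LIKE 'in%'

Result:
id | kind    
---+---------
6  | interest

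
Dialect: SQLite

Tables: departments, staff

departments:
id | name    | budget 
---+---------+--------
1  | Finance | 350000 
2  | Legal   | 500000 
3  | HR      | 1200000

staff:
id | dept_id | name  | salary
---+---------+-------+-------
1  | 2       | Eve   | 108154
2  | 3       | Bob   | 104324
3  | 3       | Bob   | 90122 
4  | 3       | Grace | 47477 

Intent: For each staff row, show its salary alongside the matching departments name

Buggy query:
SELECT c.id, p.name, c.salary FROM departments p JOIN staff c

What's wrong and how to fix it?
Bug: JOIN with no ON clause produces a cartesian product; every staff row pairs with every departments row

Fix: Add ON c.dept_id = p.id to the JOIN

Corrected query:
SELECT c.id, p.name, c.salary FROM departments p JOIN staff c ON c.dept_id = p.id

Result:
id | name  | salary
---+-------+-------
1  | Legal | 108154
2  | HR    | 104324
3  | HR    | 90122 
4  | HR    | 47477 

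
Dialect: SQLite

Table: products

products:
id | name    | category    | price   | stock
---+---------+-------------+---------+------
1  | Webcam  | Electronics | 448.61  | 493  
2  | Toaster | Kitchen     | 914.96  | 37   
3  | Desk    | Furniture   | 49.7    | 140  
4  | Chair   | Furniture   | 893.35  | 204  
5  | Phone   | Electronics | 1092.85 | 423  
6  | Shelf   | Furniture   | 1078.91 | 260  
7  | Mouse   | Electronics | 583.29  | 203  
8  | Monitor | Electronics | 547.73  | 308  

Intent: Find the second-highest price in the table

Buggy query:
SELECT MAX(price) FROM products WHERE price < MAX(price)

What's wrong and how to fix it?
Bug: MAX(price) on the right of the comparison is an aggregate-in-WHERE error

Fix: Put the inner MAX in a scalar subquery

Corrected query:
SELECT MAX(price) FROM products WHERE price < (SELECT MAX(price) FROM products)

Result:
MAX(price)
----------
1078.91   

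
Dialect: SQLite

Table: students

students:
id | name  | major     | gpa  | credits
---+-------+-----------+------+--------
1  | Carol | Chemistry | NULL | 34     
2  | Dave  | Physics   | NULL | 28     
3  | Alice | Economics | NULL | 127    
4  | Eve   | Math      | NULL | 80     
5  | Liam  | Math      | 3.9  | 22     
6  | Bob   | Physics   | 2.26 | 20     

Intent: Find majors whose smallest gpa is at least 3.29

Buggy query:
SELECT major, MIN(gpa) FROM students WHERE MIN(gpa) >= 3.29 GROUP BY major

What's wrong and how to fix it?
Bug: MIN() in WHERE is a misuse of aggregate

Fix: Replace WHERE with HAVING after the GROUP BY

Corrected query:
SELECT major, MIN(gpa) FROM students GROUP BY major HAVING MIN(gpa) >= 3.29

Result:
major | MIN(gpa)
------+---------
Math  | 3.9     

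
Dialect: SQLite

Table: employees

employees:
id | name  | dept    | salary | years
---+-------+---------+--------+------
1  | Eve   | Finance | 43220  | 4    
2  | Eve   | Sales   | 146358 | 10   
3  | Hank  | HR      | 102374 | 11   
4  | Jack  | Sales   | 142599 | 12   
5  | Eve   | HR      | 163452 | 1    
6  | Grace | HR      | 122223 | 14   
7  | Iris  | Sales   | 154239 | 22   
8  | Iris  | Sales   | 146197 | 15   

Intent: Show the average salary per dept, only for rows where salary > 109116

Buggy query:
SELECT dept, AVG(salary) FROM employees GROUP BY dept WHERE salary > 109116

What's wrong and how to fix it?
Bug: Row-level WHERE must come before GROUP BY in the clause order

Fix: Move the WHERE clause before GROUP BY

Corrected query:
SELECT dept, AVG(salary) FROM employees WHERE salary > 109116 GROUP BY dept

Result:
dept  | AVG(salary)
------+------------
HR    | 142837.5   
Sales | 147348.25  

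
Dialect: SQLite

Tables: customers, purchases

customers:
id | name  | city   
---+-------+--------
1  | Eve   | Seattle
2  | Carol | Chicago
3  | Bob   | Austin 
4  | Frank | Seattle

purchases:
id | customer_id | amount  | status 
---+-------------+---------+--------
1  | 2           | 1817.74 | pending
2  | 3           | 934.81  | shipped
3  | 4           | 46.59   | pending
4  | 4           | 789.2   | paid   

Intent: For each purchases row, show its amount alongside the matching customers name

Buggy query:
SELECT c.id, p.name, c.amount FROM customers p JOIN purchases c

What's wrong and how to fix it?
Bug: Missing join condition: each purchases row is matched to all customers rows instead of just its own

Fix: Add ON c.customer_id = p.id to the JOIN

Corrected query:
SELECT c.id, p.name, c.amount FROM customers p JOIN purchases c ON c.customer_id = p.id

Result:
id | name  | amount 
---+-------+--------
1  | Carol | 1817.74
2  | Bob   | 934.81 
3  | Frank | 46.59  
4  | Frank | 789.2  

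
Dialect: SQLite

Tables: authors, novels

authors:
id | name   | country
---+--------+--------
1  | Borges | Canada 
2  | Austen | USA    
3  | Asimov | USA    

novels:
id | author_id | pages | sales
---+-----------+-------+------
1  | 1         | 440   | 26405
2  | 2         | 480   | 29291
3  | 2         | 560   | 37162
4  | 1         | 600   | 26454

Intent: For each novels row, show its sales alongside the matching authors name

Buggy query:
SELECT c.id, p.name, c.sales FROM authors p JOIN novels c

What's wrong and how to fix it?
Bug: Missing join condition: each novels row is matched to all authors rows instead of just its own

Fix: Add ON c.author_id = p.id to the JOIN

Corrected query:
SELECT c.id, p.name, c.sales FROM authors p JOIN novels c ON c.author_id = p.id

Result:
id | name   | sales
---+--------+------
1  | Borges | 26405
2  | Austen | 29291
3  | Austen | 37162
4  | Borges | 26454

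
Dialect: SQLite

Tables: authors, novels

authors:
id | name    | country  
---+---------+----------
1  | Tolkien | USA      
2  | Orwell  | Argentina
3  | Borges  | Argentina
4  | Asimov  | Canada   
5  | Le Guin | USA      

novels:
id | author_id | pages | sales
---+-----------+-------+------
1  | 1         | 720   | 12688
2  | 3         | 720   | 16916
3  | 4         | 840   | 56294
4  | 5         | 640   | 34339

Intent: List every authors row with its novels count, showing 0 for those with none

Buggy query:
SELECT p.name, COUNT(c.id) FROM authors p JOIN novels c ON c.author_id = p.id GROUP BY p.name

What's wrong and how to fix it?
Bug: An inner join excludes parents with zero children

Fix: Use LEFT JOIN so parents without children still appear (COUNT(c.id) gives 0)

Corrected query:
SELECT p.name, COUNT(c.id) FROM authors p LEFT JOIN novels c ON c.author_id = p.id GROUP BY p.name

Result:
name    | COUNT(c.id)
--------+------------
Asimov  | 1          
Borges  | 1          
Le Guin | 1          
Orwell  | 0          
Tolkien | 1          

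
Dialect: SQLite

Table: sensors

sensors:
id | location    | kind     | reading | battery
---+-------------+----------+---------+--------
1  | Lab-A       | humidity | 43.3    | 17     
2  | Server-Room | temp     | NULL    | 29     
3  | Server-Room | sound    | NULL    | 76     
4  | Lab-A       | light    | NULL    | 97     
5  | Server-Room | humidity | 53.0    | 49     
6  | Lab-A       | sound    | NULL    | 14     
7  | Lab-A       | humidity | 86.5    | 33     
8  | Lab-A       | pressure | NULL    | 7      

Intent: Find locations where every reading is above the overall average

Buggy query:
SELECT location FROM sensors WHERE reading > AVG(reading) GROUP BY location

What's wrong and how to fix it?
Bug: AVG() is an aggregate; it can't sit directly in WHERE

Fix: Use a subquery for AVG and a HAVING MIN(...) filter so the condition holds for every row in the group

Corrected query:
SELECT location FROM sensors GROUP BY location HAVING MIN(reading) > (SELECT AVG(reading) FROM sensors)

Result:
(no rows)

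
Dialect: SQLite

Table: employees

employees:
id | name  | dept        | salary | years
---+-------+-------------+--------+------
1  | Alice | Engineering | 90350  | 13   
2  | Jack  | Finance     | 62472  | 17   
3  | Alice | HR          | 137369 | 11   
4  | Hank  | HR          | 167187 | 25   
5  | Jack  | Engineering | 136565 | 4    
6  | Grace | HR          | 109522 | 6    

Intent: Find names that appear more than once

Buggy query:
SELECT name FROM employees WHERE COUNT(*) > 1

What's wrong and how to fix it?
Bug: COUNT(*) is an aggregate and cannot be used in WHERE

Fix: Group first, then use HAVING for the count condition

Corrected query:
SELECT name FROM employees GROUP BY name HAVING COUNT(*) > 1

Result:
name 
-----
Alice
Jack 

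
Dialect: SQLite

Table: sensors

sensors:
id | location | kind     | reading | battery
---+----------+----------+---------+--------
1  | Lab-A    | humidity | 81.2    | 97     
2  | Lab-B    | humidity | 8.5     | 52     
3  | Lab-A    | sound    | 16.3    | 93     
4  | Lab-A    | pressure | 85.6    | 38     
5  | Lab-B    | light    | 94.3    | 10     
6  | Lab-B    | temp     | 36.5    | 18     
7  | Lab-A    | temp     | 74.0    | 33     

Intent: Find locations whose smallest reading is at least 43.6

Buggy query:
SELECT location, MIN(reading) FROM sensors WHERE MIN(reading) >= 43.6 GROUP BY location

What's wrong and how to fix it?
Bug: Aggregates like MIN are computed per group after WHERE runs

Fix: Use HAVING for the per-group MIN condition

Corrected query:
SELECT location, MIN(reading) FROM sensors GROUP BY location HAVING MIN(reading) >= 43.6

Result:
(no rows)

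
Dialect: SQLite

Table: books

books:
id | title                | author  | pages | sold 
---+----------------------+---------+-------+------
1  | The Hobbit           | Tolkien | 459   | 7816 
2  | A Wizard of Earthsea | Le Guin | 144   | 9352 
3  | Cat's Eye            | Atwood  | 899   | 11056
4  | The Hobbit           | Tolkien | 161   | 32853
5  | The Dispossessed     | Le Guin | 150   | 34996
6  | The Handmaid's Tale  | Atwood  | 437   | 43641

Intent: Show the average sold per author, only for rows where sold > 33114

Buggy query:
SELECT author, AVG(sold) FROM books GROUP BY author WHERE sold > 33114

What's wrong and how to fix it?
Bug: Row-level WHERE must come before GROUP BY in the clause order

Fix: Place WHERE between FROM and GROUP BY

Corrected query:
SELECT author, AVG(sold) FROM books WHERE sold > 33114 GROUP BY author

Result:
author  | AVG(sold)
--------+----------
Atwood  | 43641    
Le Guin | 34996    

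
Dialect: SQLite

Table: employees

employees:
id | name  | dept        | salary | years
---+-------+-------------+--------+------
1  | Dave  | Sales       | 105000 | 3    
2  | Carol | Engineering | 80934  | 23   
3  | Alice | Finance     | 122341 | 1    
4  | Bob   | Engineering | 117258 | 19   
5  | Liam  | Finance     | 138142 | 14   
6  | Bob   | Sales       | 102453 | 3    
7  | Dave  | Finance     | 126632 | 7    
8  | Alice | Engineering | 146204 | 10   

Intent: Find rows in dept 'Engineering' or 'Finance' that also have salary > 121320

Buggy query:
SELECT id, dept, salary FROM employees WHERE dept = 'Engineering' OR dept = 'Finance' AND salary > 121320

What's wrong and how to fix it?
Bug: Without parentheses, AND is evaluated before OR, so the salary filter only applies to the 'Finance' branch

Fix: Group the OR with parentheses (or use IN), then AND the threshold

Corrected query:
SELECT id, dept, salary FROM employees WHERE (dept = 'Engineering' OR dept = 'Finance') AND salary > 121320

Result:
id | dept        | salary
---+-------------+-------
3  | Finance     | 122341
5  | Finance     | 138142
7  | Finance     | 126632
8  | Engineering | 146204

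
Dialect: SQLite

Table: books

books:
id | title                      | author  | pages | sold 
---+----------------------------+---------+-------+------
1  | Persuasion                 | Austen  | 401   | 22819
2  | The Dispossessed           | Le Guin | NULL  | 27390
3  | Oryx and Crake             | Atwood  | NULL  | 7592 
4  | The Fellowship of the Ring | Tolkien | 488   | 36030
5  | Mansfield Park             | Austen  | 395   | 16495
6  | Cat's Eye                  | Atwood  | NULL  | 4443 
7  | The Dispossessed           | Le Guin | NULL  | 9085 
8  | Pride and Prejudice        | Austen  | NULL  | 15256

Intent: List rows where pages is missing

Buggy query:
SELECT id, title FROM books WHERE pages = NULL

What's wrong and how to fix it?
Bug: '= NULL' is always unknown in SQL three-valued logic, so no rows match

Fix: Use IS NULL to test for NULL

Corrected query:
SELECT id, title FROM books WHERE pages IS NULL

Result:
id | title              
---+--------------------
2  | The Dispossessed   
3  | Oryx and Crake     
6  | Cat's Eye          
7  | The Dispossessed   
8  | Pride and Prejudice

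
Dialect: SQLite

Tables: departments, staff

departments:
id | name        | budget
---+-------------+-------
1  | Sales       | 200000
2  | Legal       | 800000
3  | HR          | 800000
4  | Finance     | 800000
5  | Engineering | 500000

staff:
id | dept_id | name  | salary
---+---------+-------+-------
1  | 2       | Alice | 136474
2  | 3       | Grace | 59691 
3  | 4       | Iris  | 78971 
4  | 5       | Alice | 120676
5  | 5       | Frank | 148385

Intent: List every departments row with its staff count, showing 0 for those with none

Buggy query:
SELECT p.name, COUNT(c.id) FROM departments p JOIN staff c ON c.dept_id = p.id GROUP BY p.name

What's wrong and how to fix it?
Bug: An inner join excludes parents with zero children

Fix: Use LEFT JOIN so parents without children still appear (COUNT(c.id) gives 0)

Corrected query:
SELECT p.name, COUNT(c.id) FROM departments p LEFT JOIN staff c ON c.dept_id = p.id GROUP BY p.name

Result:
name        | COUNT(c.id)
------------+------------
Engineering | 2          
Finance     | 1          
HR          | 1          
Legal       | 1          
Sales       | 0          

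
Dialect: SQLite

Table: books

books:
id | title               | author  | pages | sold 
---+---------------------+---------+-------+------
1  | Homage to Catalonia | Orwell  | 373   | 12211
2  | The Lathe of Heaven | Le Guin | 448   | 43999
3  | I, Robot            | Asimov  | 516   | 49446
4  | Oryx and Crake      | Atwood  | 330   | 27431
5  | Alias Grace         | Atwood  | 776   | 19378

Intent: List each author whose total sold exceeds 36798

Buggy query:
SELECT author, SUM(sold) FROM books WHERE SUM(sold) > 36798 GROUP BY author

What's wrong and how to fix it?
Bug: Aggregate functions cannot appear in a WHERE clause

Fix: Use HAVING (which filters groups after aggregation) instead of WHERE

Corrected query:
SELECT author, SUM(sold) FROM books GROUP BY author HAVING SUM(sold) > 36798

Result:
author  | SUM(sold)
--------+----------
Asimov  | 49446    
Atwood  | 46809    
Le Guin | 43999    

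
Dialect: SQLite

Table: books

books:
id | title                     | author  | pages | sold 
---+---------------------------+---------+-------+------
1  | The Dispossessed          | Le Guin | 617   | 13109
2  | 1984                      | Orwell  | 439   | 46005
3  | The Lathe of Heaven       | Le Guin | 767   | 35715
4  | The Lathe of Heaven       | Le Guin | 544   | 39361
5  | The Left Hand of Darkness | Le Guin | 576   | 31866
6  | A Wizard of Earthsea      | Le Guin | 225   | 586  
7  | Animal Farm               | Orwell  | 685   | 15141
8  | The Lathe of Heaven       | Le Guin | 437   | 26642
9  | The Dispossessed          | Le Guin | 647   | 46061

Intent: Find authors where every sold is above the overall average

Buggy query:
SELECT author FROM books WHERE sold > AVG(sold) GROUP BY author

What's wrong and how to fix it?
Bug: AVG() is an aggregate; it can't sit directly in WHERE

Fix: Compute the overall average in a scalar subquery and compare each group's MIN against it in HAVING

Corrected query:
SELECT author FROM books GROUP BY author HAVING MIN(sold) > (SELECT AVG(sold) FROM books)

Result:
(no rows)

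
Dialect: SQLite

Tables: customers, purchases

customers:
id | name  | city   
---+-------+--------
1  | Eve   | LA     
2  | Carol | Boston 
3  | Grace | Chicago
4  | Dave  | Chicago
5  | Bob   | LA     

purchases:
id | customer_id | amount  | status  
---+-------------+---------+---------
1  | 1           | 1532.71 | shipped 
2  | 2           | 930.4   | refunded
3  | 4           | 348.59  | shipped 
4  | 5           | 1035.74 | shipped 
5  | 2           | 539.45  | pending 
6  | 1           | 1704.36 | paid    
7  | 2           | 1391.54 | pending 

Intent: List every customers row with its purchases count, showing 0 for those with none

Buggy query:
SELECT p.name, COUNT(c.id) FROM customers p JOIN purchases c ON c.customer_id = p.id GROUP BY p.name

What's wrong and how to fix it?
Bug: An inner join excludes parents with zero children

Fix: Switch to LEFT JOIN to retain unmatched parent rows

Corrected query:
SELECT p.name, COUNT(c.id) FROM customers p LEFT JOIN purchases c ON c.customer_id = p.id GROUP BY p.name

Result:
name  | COUNT(c.id)
------+------------
Bob   | 1          
Carol | 3          
Dave  | 1          
Eve   | 2          
Grace | 0          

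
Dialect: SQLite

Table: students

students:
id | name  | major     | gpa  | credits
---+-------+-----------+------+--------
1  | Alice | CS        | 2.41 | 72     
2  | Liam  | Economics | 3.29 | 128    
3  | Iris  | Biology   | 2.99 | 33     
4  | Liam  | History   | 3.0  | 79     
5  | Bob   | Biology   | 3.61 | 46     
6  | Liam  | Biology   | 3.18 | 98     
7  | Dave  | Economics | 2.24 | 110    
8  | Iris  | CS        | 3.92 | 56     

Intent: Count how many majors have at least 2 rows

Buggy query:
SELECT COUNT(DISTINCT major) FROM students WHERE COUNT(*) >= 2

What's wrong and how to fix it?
Bug: WHERE filters individual rows, not groups, so a group-level COUNT is invalid there

Fix: Group first with HAVING COUNT(*) >= 2, then COUNT the resulting groups

Corrected query:
SELECT COUNT(*) FROM (SELECT major FROM students GROUP BY major HAVING COUNT(*) >= 2)

Result:
COUNT(*)
--------
3       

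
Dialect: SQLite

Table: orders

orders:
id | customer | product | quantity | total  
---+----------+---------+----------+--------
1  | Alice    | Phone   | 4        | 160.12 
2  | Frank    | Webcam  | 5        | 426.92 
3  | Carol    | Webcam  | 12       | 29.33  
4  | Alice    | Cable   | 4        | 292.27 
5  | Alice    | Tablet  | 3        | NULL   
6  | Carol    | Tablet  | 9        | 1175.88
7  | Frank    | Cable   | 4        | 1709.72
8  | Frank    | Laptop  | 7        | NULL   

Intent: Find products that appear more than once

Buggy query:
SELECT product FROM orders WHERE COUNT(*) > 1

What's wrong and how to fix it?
Bug: WHERE can't reference COUNT(*); aggregates are computed after WHERE

Fix: GROUP BY product, then filter groups with HAVING COUNT(*) > 1

Corrected query:
SELECT product FROM orders GROUP BY product HAVING COUNT(*) > 1

Result:
product
-------
Cable  
Tablet 
Webcam 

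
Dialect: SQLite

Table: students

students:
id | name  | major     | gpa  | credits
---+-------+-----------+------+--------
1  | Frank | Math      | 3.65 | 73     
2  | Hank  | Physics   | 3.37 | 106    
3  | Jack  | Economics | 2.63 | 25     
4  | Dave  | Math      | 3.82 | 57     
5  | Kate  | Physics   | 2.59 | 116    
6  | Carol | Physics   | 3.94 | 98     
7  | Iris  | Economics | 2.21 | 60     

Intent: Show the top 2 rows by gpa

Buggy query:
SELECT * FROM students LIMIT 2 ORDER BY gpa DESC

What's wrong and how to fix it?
Bug: ORDER BY cannot follow LIMIT; LIMIT is the final clause

Fix: Sort with ORDER BY, then apply LIMIT

Corrected query:
SELECT * FROM students ORDER BY gpa DESC LIMIT 2

Result:
id | name  | major   | gpa  | credits
---+-------+---------+------+--------
6  | Carol | Physics | 3.94 | 98     
4  | Dave  | Math    | 3.82 | 57     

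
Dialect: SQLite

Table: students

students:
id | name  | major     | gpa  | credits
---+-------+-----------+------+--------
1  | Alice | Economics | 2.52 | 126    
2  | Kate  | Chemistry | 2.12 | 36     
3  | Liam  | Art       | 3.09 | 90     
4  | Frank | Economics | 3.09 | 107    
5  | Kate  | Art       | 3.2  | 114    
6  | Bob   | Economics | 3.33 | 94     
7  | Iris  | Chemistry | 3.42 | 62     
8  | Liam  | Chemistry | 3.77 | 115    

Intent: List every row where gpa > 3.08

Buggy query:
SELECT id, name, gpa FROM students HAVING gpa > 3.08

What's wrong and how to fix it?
Bug: This is a non-aggregate query (no GROUP BY, no aggregates), so in SQLite the HAVING clause is invalid here; a row-level condition belongs in WHERE

Fix: Use WHERE for row-level filtering

Corrected query:
SELECT id, name, gpa FROM students WHERE gpa > 3.08

Result:
id | name  | gpa 
---+-------+-----
3  | Liam  | 3.09
4  | Frank | 3.09
5  | Kate  | 3.2 
6  | Bob   | 3.33
7  | Iris  | 3.42
8  | Liam  | 3.77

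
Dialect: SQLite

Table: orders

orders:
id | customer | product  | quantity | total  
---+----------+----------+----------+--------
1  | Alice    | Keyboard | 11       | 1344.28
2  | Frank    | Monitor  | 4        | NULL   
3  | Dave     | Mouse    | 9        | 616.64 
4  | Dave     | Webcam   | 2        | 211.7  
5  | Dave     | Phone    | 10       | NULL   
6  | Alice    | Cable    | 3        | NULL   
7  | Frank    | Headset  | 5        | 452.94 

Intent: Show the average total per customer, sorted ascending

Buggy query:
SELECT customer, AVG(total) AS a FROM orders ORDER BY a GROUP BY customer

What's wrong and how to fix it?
Bug: GROUP BY must precede ORDER BY

Fix: Move ORDER BY to the end, after GROUP BY

Corrected query:
SELECT customer, AVG(total) AS a FROM orders GROUP BY customer ORDER BY a

Result:
customer | a      
---------+--------
Dave     | 414.17 
Frank    | 452.94 
Alice    | 1344.28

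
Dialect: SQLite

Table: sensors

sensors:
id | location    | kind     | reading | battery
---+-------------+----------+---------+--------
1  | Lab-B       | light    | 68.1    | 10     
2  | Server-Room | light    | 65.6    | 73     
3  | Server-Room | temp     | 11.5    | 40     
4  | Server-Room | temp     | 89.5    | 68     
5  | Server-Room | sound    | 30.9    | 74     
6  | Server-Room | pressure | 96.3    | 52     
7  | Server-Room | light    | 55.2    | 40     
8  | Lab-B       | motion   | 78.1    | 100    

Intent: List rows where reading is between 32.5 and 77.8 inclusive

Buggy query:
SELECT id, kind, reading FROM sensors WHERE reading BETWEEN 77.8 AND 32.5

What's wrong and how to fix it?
Bug: BETWEEN expects the lower bound first; with 77.8 AND 32.5 the range is empty

Fix: Write BETWEEN 32.5 AND 77.8

Corrected query:
SELECT id, kind, reading FROM sensors WHERE reading BETWEEN 32.5 AND 77.8

Result:
id | kind  | reading
---+-------+--------
1  | light | 68.1   
2  | light | 65.6   
7  | light | 55.2   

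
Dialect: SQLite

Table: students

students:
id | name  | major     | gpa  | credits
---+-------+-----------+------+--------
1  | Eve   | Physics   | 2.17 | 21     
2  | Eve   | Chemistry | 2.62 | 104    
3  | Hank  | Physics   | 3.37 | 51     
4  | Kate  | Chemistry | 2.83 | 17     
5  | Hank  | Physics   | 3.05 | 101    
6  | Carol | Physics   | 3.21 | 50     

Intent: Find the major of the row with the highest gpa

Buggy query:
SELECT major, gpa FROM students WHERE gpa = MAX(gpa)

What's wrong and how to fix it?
Bug: MAX(gpa) is an aggregate and cannot be used directly in WHERE

Fix: Use a subquery: WHERE gpa = (SELECT MAX(gpa) FROM students)

Corrected query:
SELECT major, gpa FROM students WHERE gpa = (SELECT MAX(gpa) FROM students)

Result:
major   | gpa 
--------+-----
Physics | 3.37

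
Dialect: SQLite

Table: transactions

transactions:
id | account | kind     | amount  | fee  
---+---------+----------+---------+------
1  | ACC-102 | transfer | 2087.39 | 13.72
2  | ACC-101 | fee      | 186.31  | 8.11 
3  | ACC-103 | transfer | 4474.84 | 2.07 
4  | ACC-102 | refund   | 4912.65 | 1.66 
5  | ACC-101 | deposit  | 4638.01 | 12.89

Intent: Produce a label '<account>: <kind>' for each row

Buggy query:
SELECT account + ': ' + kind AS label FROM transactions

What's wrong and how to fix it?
Bug: '+' is numeric addition; on text columns SQLite converts them to 0 instead of concatenating

Fix: Use the || operator for string concatenation

Corrected query:
SELECT account || ': ' || kind AS label FROM transactions

Result:
label            
-----------------
ACC-102: transfer
ACC-101: fee     
ACC-103: transfer
ACC-102: refund  
ACC-101: deposit 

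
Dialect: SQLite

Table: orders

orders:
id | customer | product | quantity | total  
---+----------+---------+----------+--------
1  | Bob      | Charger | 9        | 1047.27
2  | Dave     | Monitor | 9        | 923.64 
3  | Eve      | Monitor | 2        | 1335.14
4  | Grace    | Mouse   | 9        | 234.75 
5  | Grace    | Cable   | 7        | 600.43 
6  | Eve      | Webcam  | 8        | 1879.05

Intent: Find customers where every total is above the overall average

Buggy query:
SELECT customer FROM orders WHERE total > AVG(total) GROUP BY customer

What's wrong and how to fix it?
Bug: WHERE evaluates per row before aggregation, so AVG() is unavailable

Fix: Use a subquery for AVG and a HAVING MIN(...) filter so the condition holds for every row in the group

Corrected query:
SELECT customer FROM orders GROUP BY customer HAVING MIN(total) > (SELECT AVG(total) FROM orders)

Result:
customer
--------
Bob     
Eve     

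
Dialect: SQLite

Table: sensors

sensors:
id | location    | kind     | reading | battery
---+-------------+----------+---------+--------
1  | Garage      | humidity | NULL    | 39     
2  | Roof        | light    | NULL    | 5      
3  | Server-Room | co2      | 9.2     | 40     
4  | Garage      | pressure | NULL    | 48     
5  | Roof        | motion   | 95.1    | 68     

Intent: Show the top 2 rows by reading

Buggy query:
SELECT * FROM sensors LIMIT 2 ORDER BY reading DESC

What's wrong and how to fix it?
Bug: LIMIT must come after ORDER BY

Fix: Swap the clauses: ORDER BY first, then LIMIT

Corrected query:
SELECT * FROM sensors ORDER BY reading DESC LIMIT 2

Result:
id | location    | kind   | reading | battery
---+-------------+--------+---------+--------
5  | Roof        | motion | 95.1    | 68     
3  | Server-Room | co2    | 9.2     | 40     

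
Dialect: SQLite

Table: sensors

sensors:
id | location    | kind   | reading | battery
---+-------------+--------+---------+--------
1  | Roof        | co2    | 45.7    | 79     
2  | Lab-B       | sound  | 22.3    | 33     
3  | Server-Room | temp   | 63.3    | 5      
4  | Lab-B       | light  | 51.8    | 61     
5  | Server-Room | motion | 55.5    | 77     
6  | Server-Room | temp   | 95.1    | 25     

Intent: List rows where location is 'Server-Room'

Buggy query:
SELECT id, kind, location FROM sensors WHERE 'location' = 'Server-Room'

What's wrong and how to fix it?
Bug: 'location' in single quotes is a string literal, not the column; the comparison is literal-vs-literal and never true

Fix: Remove the quotes around the column name (or use double quotes for an identifier)

Corrected query:
SELECT id, kind, location FROM sensors WHERE location = 'Server-Room'

Result:
id | kind   | location   
---+--------+------------
3  | temp   | Server-Room
5  | motion | Server-Room
6  | temp   | Server-Room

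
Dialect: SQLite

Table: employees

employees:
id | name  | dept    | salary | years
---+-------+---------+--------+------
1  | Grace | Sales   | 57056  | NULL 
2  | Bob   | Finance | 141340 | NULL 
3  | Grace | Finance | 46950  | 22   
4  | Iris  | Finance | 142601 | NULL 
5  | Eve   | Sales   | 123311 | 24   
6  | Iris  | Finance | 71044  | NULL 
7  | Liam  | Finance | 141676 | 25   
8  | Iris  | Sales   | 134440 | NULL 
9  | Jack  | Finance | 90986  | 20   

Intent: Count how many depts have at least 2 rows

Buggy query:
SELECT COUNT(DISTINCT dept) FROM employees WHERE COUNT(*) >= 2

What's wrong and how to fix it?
Bug: COUNT(*) cannot appear in WHERE; the per-group count doesn't exist yet

Fix: Group first with HAVING COUNT(*) >= 2, then COUNT the resulting groups

Corrected query:
SELECT COUNT(*) FROM (SELECT dept FROM employees GROUP BY dept HAVING COUNT(*) >= 2)

Result:
COUNT(*)
--------
2       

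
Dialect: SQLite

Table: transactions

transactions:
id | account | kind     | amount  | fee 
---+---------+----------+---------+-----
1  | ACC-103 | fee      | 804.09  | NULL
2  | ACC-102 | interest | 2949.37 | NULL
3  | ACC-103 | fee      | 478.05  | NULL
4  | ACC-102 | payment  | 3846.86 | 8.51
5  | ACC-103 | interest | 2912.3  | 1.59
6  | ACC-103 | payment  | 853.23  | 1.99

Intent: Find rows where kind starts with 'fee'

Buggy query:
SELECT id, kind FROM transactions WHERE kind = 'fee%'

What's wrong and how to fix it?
Bug: Wildcards only work with LIKE; '=' treats '%' as a literal character

Fix: Replace '=' with LIKE so 'fee%' is treated as a pattern

Corrected query:
SELECT id, kind FROM transactions WHERE kind LIKE 'fee%'

Result:
id | kind
---+-----
1  | fee 
3  | fee 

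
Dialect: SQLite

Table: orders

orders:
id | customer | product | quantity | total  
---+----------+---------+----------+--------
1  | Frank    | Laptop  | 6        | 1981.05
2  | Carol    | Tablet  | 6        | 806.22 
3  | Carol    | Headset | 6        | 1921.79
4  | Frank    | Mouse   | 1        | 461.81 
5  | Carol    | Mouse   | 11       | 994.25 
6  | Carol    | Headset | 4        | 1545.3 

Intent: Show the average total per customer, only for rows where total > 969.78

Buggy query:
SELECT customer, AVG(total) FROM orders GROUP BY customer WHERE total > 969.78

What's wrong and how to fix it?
Bug: Row-level WHERE must come before GROUP BY in the clause order

Fix: Move the WHERE clause before GROUP BY

Corrected query:
SELECT customer, AVG(total) FROM orders WHERE total > 969.78 GROUP BY customer

Result:
customer | AVG(total) 
---------+------------
Carol    | 1487.113333
Frank    | 1981.05    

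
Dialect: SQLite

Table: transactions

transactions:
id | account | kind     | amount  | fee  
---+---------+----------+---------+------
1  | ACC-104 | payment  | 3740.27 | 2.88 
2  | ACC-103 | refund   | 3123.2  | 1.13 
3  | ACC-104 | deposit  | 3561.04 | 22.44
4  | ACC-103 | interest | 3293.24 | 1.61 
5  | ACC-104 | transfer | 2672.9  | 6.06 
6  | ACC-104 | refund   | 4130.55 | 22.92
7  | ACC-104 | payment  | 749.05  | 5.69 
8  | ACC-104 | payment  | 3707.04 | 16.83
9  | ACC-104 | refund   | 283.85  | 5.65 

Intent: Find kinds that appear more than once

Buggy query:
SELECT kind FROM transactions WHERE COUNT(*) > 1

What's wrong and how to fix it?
Bug: COUNT(*) is an aggregate and cannot be used in WHERE

Fix: GROUP BY kind, then filter groups with HAVING COUNT(*) > 1

Corrected query:
SELECT kind FROM transactions GROUP BY kind HAVING COUNT(*) > 1

Result:
kind   
-------
payment
refund 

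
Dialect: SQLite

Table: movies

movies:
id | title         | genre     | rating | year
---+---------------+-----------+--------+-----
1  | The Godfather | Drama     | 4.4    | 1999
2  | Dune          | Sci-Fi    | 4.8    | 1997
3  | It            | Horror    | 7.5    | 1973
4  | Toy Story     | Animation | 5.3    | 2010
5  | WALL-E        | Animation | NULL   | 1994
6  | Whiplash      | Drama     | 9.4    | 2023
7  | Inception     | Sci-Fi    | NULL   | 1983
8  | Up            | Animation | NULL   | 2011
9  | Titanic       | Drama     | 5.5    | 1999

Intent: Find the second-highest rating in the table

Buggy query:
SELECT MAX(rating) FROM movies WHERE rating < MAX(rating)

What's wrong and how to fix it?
Bug: The inner MAX is an aggregate inside WHERE, which is not allowed

Fix: Compute the overall MAX in a subquery, then take MAX of rows below it

Corrected query:
SELECT MAX(rating) FROM movies WHERE rating < (SELECT MAX(rating) FROM movies)

Result:
MAX(rating)
-----------
7.5        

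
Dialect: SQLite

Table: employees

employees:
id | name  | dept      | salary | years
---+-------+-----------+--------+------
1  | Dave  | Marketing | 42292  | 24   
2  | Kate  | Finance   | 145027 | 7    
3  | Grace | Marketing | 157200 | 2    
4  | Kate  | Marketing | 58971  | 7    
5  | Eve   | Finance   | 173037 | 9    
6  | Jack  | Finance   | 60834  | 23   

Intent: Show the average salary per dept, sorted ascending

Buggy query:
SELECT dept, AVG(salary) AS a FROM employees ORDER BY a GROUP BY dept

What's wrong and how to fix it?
Bug: ORDER BY appears before GROUP BY; SQL clause order requires GROUP BY first

Fix: Move ORDER BY to the end, after GROUP BY

Corrected query:
SELECT dept, AVG(salary) AS a FROM employees GROUP BY dept ORDER BY a

Result:
dept      | a            
----------+--------------
Marketing | 86154.333333 
Finance   | 126299.333333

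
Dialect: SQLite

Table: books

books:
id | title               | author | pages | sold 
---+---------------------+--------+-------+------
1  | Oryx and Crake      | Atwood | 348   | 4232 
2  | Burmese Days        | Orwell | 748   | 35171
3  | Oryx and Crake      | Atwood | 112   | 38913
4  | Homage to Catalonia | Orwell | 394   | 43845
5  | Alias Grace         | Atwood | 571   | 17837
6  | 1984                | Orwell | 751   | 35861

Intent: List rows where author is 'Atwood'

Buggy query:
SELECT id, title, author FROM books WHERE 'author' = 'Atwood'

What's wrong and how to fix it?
Bug: Single quotes denote string literals in SQL; the column name is being compared as a constant string

Fix: Remove the quotes around the column name (or use double quotes for an identifier)

Corrected query:
SELECT id, title, author FROM books WHERE author = 'Atwood'

Result:
id | title          | author
---+----------------+-------
1  | Oryx and Crake | Atwood
3  | Oryx and Crake | Atwood
5  | Alias Grace    | Atwood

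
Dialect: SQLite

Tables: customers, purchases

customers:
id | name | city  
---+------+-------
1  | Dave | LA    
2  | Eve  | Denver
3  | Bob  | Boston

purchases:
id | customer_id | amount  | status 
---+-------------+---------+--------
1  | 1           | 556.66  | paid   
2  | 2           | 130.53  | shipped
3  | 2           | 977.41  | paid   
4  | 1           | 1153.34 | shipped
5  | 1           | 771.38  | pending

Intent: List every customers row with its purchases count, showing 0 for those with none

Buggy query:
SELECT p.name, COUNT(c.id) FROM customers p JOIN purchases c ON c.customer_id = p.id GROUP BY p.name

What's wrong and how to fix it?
Bug: INNER JOIN drops customers rows that have no matching purchases rows

Fix: Switch to LEFT JOIN to retain unmatched parent rows

Corrected query:
SELECT p.name, COUNT(c.id) FROM customers p LEFT JOIN purchases c ON c.customer_id = p.id GROUP BY p.name

Result:
name | COUNT(c.id)
-----+------------
Bob  | 0          
Dave | 3          
Eve  | 2          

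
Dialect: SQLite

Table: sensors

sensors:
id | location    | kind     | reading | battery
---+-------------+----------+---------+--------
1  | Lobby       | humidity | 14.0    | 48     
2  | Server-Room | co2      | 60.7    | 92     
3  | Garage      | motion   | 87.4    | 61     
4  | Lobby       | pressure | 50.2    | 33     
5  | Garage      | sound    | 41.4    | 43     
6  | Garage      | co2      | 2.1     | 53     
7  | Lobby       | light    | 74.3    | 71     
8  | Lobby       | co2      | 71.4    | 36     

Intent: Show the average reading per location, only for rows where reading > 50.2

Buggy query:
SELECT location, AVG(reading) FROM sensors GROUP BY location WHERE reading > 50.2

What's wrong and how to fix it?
Bug: WHERE cannot follow GROUP BY

Fix: Place WHERE between FROM and GROUP BY

Corrected query:
SELECT location, AVG(reading) FROM sensors WHERE reading > 50.2 GROUP BY location

Result:
location    | AVG(reading)
------------+-------------
Garage      | 87.4        
Lobby       | 72.85       
Server-Room | 60.7        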